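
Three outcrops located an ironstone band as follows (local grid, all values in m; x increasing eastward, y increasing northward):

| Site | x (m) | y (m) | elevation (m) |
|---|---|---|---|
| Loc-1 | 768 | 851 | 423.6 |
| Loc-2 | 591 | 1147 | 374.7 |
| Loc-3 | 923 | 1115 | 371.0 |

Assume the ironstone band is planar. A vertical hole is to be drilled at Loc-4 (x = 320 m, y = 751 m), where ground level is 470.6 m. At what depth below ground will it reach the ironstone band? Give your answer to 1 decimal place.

15.9 m

Let the plane be z = a·x + b·y + c.
Loc-2−Loc-1: −177a + 296b = −48.9;  Loc-3−Loc-1: 155a + 264b = −52.6.
Solving gives a = −0.028723, b = −0.182378.
Then c = 423.6 − a·768 − b·851 = 600.86.
At (320, 751): z_contact = −9.19 − 136.97 + 600.86 = 454.71 m.
Depth below ground = 470.6 − 454.71 = 15.9 m.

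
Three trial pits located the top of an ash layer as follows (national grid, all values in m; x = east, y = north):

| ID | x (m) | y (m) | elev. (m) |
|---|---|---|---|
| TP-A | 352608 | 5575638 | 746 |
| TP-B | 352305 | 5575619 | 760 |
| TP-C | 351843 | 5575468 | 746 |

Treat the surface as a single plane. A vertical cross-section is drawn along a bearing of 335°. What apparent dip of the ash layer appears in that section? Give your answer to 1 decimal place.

16.2°

Let the plane be z = a·x + b·y + c.
TP-B−TP-A: −303a − 19b = 14;  TP-C−TP-A: −765a − 170b = 0.
Solving gives a = −0.06437, b = 0.28966.
Unit vector along 335° is (sin 335°, cos 335°) = (-0.4226, 0.9063).
Slope in that direction = a·(-0.4226) + b·(0.9063) = 0.28972.
Apparent dip = arctan|0.28972| = 16.2° (true dip is 16.5°, so apparent ≤ true as expected).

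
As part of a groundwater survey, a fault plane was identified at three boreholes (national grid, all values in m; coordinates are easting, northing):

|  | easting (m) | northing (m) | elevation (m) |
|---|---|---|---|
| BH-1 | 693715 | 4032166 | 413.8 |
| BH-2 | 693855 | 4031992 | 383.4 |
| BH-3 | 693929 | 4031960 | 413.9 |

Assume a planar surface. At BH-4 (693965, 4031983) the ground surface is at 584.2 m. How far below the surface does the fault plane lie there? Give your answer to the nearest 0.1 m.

125.5 m

Two edge vectors: BH-1→BH-2 = (140, -174, -30.4), BH-1→BH-3 = (214, -206, 0.1).
Normal n = (BH-1→BH-2) × (BH-1→BH-3) = (-6279.8, -6519.6, 8396).
So ∂z/∂easting = −n_x/n_z = 0.747951405 and ∂z/∂northing = −n_y/n_z = 0.776512625.
Intercept c from BH-1: 413.8 − 518865.11 − 3131027.81 = −3649479.11.
At (693965, 4031983): z_contact = 519052.10 + 3130885.70 − 3649479.11 = 458.69 m.
Depth below ground = 584.2 − 458.69 = 125.5 m.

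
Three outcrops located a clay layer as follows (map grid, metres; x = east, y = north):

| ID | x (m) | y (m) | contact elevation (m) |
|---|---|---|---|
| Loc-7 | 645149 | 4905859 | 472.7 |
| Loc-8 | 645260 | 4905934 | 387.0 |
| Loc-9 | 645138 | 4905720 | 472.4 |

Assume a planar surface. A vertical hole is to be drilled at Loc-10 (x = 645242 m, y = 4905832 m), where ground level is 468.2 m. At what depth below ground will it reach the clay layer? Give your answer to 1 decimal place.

73.3 m

Let the plane be z = a·x + b·y + c.
Loc-8−Loc-7: 111a + 75b = −85.7;  Loc-9−Loc-7: −11a − 139b = −0.3.
Solving gives a = −0.817228157, b = 0.066831005.
Then c = 472.7 − a·645149 − b·4905859 = 199843.14.
At (645242, 4905832): z_contact = −527309.93 + 327861.68 + 199843.14 = 394.89 m.
Depth below ground = 468.2 − 394.89 = 73.3 m.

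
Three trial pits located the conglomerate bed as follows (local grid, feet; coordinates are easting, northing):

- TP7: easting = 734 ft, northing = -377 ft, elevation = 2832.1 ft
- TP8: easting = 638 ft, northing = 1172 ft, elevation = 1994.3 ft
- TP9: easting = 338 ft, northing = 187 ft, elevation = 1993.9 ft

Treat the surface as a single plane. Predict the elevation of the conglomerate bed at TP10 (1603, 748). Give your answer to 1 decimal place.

3609.8 ft

Let the plane be z = a·easting + b·northing + c.
TP8−TP7: −96a + 1549b = −837.8;  TP9−TP7: −396a + 564b = −838.2.
Solving gives a = 1.476688, b = −0.449347.
Then c = 2832.1 − a·734 − b·-377 = 1578.81.
At (1603, 748): z = 2367.1 − 336.1 + 1578.81 = 3609.8 ft.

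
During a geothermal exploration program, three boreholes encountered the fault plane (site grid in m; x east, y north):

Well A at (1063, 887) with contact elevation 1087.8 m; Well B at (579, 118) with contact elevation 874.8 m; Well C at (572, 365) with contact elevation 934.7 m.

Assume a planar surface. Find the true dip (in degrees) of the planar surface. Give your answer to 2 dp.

14.01°

Two edge vectors: Well A→Well B = (-484, -769, -213), Well A→Well C = (-491, -522, -153.1).
Normal n = (Well A→Well B) × (Well A→Well C) = (6547.9, 30482.6, -124931).
So ∂z/∂x = −n_x/n_z = 0.05241 and ∂z/∂y = −n_y/n_z = 0.24400.
Gradient magnitude |∇z| = √(a² + b²) = √(0.00275 + 0.05953) = 0.24956.
True dip = arctan(0.24956) = 14.01°, dipping toward SSW (azimuth ≈ 192°).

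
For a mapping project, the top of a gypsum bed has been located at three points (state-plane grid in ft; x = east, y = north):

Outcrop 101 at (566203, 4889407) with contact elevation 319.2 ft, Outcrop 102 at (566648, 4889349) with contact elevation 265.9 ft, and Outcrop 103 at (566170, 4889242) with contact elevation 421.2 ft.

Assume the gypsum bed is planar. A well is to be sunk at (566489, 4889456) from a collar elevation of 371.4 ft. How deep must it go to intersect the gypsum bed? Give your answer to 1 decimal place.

Let the plane be z = a·x + b·y + c.
Outcrop 102−Outcrop 101: 445a − 58b = −53.3;  Outcrop 103−Outcrop 101: −33a − 165b = 102.
Solving gives a = −0.195257436, b = −0.579130331.
Then c = 319.2 − a·566203 − b·4889407 = 2942478.44.
At (566489, 4889456): z_contact = −110611.19 − 2831632.27 + 2942478.44 = 234.98 ft.
Depth below ground = 371.4 − 234.98 = 136.4 ft.

136.4 ft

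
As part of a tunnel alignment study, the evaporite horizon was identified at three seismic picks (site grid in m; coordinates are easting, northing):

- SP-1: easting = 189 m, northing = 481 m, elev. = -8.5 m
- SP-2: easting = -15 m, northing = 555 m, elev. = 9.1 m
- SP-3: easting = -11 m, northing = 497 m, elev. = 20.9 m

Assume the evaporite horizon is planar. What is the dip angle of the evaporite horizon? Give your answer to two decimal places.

15.13°

Two edge vectors: SP-1→SP-2 = (-204, 74, 17.6), SP-1→SP-3 = (-200, 16, 29.4).
Normal n = (SP-1→SP-2) × (SP-1→SP-3) = (1894, 2477.6, 11536).
So ∂z/∂easting = −n_x/n_z = −0.16418 and ∂z/∂northing = −n_y/n_z = −0.21477.
Gradient magnitude |∇z| = √(a² + b²) = √(0.02696 + 0.04613) = 0.27034.
True dip = arctan(0.27034) = 15.13°, dipping toward NE (azimuth ≈ 037°).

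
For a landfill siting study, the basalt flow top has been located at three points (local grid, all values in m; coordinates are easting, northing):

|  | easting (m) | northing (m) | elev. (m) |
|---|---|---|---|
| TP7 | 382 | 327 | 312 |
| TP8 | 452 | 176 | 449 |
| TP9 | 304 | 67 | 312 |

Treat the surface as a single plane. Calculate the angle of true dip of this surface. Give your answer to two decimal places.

51.13°

Two edge vectors: TP7→TP8 = (70, -151, 137), TP7→TP9 = (-78, -260, 0).
Normal n = (TP7→TP8) × (TP7→TP9) = (35620, -10686, -29978).
So ∂z/∂easting = −n_x/n_z = 1.18820 and ∂z/∂northing = −n_y/n_z = −0.35646.
Gradient magnitude |∇z| = √(a² + b²) = √(1.41183 + 0.12706) = 1.24052.
True dip = arctan(1.24052) = 51.13°, dipping toward WNW (azimuth ≈ 287°).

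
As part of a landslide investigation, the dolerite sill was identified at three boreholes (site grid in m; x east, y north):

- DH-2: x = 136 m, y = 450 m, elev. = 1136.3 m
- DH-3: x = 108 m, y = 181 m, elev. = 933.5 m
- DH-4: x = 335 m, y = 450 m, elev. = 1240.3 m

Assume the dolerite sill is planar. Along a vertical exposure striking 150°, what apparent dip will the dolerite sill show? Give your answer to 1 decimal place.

19.0°

Two edge vectors: DH-2→DH-3 = (-28, -269, -202.8), DH-2→DH-4 = (199, 0, 104).
Normal n = (DH-2→DH-3) × (DH-2→DH-4) = (-27976, -37445.2, 53531).
So ∂z/∂x = −n_x/n_z = 0.52261 and ∂z/∂y = −n_y/n_z = 0.69950.
Unit vector along 150° is (sin 150°, cos 150°) = (0.5000, -0.8660).
Slope in that direction = a·(0.5000) + b·(-0.8660) = −0.34448.
Apparent dip = arctan|0.34448| = 19.0° (true dip is 41.1°, so apparent ≤ true as expected).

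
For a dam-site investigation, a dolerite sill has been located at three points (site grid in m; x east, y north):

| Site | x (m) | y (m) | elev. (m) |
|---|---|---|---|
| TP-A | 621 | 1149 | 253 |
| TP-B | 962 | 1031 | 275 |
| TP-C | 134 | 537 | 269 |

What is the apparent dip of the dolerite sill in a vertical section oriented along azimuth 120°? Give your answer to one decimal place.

3.9°

Let the plane be z = a·x + b·y + c.
TP-B−TP-A: 341a − 118b = 22;  TP-C−TP-A: −487a − 612b = 16.
Solving gives a = 0.04349, b = −0.06075.
Unit vector along 120° is (sin 120°, cos 120°) = (0.8660, -0.5000).
Slope in that direction = a·(0.8660) + b·(-0.5000) = 0.06804.
Apparent dip = arctan|0.06804| = 3.9° (true dip is 4.3°, so apparent ≤ true as expected).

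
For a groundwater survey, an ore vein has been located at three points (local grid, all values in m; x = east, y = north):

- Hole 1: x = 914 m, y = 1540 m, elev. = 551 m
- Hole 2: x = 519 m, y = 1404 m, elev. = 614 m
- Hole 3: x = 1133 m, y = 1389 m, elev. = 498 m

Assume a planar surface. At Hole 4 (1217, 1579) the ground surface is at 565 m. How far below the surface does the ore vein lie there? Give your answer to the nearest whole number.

Let the plane be z = a·x + b·y + c.
Hole 2−Hole 1: −395a − 136b = 63;  Hole 3−Hole 1: 219a − 151b = −53.
Solving gives a = −0.18698, b = 0.07982.
Then c = 551 − a·914 − b·1540 = 598.98.
At (1217, 1579): z_contact = −227.5 + 126.0 + 598.98 = 497.5 m.
Depth below ground = 565 − 497.5 = 68 m.

68 m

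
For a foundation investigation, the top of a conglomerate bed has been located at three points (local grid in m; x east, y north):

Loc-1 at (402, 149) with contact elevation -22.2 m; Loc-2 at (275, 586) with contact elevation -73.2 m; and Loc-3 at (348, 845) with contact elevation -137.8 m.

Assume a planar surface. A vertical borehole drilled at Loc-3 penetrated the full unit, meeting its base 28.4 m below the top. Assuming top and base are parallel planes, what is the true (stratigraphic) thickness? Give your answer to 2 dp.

Two edge vectors: Loc-1→Loc-2 = (-127, 437, -51), Loc-1→Loc-3 = (-54, 696, -115.6).
Normal n = (Loc-1→Loc-2) × (Loc-1→Loc-3) = (-15021.2, -11927.2, -64794).
So ∂z/∂x = −n_x/n_z = −0.23183 and ∂z/∂y = −n_y/n_z = −0.18408.
|∇z| = √(a²+b²) = 0.29602, so dip δ = arctan(0.29602) = 16.49°.
True thickness = vertical thickness × cos δ = 28.4 × cos 16.49° = 27.23 m.

27.23 m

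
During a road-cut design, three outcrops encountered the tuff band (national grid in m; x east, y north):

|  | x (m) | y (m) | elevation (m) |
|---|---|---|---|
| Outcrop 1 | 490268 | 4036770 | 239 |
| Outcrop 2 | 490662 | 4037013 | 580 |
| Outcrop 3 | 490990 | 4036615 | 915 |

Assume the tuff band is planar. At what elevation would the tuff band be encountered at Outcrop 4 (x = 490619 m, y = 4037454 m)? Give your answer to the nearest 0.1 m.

503.0 m

Let the plane be z = a·x + b·y + c.
Outcrop 2−Outcrop 1: 394a + 243b = 341;  Outcrop 3−Outcrop 1: 722a − 155b = 676.
Solving gives a = 0.918005547, b = −0.085161258.
Then c = 239 − a·490268 − b·4036770 = −106053.33.
At (490619, 4037454): z = 450391.0 − 343834.7 − 106053.33 = 503.0 m.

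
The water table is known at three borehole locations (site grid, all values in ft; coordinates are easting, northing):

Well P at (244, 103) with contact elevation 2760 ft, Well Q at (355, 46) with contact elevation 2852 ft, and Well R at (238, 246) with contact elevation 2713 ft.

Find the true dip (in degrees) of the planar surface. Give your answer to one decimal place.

Let the plane be z = a·easting + b·northing + c.
Well Q−Well P: 111a − 57b = 92;  Well R−Well P: −6a + 143b = −47.
Solving gives a = 0.67459, b = −0.30037.
Gradient magnitude |∇z| = √(a² + b²) = √(0.45507 + 0.09022) = 0.73844.
True dip = arctan(0.73844) = 36.4°, dipping toward WNW (azimuth ≈ 294°).

36.4°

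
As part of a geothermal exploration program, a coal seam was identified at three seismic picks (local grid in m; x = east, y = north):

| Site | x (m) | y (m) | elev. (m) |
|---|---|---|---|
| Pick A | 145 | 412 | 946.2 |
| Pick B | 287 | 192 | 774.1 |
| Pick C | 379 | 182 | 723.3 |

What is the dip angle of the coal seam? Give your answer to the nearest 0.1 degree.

Let the plane be z = a·x + b·y + c.
Pick B−Pick A: 142a − 220b = −172.1;  Pick C−Pick A: 234a − 230b = −222.9.
Solving gives a = −0.50239, b = 0.45800.
Gradient magnitude |∇z| = √(a² + b²) = √(0.25240 + 0.20977) = 0.67983.
True dip = arctan(0.67983) = 34.2°, dipping toward SE (azimuth ≈ 132°).

34.2°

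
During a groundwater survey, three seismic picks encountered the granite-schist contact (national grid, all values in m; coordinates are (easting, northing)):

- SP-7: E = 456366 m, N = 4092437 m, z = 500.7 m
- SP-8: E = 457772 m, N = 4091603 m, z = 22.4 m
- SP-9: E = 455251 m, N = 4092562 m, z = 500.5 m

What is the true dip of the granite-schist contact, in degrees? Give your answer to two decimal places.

Let the plane be z = a·E + b·N + c.
SP-8−SP-7: 1406a − 834b = −478.3;  SP-9−SP-7: −1115a + 125b = −0.2.
Solving gives a = 0.07950, b = 0.70752.
Gradient magnitude |∇z| = √(a² + b²) = √(0.00632 + 0.50059) = 0.71198.
True dip = arctan(0.71198) = 35.45°, dipping toward S (azimuth ≈ 186°).

35.45°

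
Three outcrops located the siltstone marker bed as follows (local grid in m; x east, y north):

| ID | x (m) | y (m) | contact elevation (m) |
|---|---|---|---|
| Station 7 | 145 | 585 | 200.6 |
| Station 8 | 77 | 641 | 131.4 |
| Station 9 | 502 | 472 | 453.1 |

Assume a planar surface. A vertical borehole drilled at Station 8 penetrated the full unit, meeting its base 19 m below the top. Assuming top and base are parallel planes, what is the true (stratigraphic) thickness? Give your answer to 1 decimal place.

Two edge vectors: Station 7→Station 8 = (-68, 56, -69.2), Station 7→Station 9 = (357, -113, 252.5).
Normal n = (Station 7→Station 8) × (Station 7→Station 9) = (6320.4, -7534.4, -12308).
So ∂z/∂x = −n_x/n_z = 0.51352 and ∂z/∂y = −n_y/n_z = −0.61215.
|∇z| = √(a²+b²) = 0.79902, so dip δ = arctan(0.79902) = 38.63°.
True thickness = vertical thickness × cos δ = 19 × cos 38.63° = 14.8 m.

14.8 m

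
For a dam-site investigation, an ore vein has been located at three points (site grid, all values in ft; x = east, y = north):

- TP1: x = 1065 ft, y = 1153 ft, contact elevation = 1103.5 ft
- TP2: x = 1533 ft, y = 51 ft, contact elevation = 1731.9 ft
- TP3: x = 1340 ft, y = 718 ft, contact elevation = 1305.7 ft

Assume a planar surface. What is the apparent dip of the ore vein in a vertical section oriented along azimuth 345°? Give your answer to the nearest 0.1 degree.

Let the plane be z = a·x + b·y + c.
TP2−TP1: 468a − 1102b = 628.4;  TP3−TP1: 275a − 435b = 202.2.
Solving gives a = −0.50799, b = −0.78597.
Unit vector along 345° is (sin 345°, cos 345°) = (-0.2588, 0.9659).
Slope in that direction = a·(-0.2588) + b·(0.9659) = −0.62771.
Apparent dip = arctan|0.62771| = 32.1° (true dip is 43.1°, so apparent ≤ true as expected).

32.1°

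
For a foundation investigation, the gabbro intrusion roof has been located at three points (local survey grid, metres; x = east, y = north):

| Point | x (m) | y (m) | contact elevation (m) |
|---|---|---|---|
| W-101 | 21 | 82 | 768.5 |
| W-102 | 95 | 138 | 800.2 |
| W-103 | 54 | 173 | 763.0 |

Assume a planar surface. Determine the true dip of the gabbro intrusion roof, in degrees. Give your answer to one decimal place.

35.7°

Two edge vectors: W-101→W-102 = (74, 56, 31.7), W-101→W-103 = (33, 91, -5.5).
Normal n = (W-101→W-102) × (W-101→W-103) = (-3192.7, 1453.1, 4886).
So ∂z/∂x = −n_x/n_z = 0.65344 and ∂z/∂y = −n_y/n_z = −0.29740.
Gradient magnitude |∇z| = √(a² + b²) = √(0.42698 + 0.08845) = 0.71793.
True dip = arctan(0.71793) = 35.7°, dipping toward WNW (azimuth ≈ 294°).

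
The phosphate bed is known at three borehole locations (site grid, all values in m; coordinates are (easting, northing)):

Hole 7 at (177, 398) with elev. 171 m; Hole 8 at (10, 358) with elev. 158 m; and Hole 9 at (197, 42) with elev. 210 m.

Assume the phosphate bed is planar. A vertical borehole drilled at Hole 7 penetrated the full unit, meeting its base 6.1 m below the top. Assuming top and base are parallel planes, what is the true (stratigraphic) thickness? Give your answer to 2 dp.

6.04 m

Let the plane be z = a·E + b·N + c.
Hole 8−Hole 7: −167a − 40b = −13;  Hole 9−Hole 7: 20a − 356b = 39.
Solving gives a = 0.10270, b = −0.10378.
|∇z| = √(a²+b²) = 0.14601, so dip δ = arctan(0.14601) = 8.31°.
True thickness = vertical thickness × cos δ = 6.1 × cos 8.31° = 6.04 m.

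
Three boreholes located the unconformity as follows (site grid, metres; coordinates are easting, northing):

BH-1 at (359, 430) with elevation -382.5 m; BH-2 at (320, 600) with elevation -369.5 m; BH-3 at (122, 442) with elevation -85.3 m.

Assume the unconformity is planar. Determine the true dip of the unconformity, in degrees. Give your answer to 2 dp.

Let the plane be z = a·easting + b·northing + c.
BH-2−BH-1: −39a + 170b = 13;  BH-3−BH-1: −237a + 12b = 297.2.
Solving gives a = −1.26483, b = −0.21370.
Gradient magnitude |∇z| = √(a² + b²) = √(1.59979 + 0.04567) = 1.28275.
True dip = arctan(1.28275) = 52.06°, dipping toward E (azimuth ≈ 080°).

52.06°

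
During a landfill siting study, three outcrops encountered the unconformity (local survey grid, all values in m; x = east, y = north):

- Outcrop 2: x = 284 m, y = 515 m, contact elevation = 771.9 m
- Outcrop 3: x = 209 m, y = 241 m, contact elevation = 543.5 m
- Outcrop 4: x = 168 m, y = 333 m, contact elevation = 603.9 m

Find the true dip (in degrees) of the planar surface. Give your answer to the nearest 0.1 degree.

Let the plane be z = a·x + b·y + c.
Outcrop 3−Outcrop 2: −75a − 274b = −228.4;  Outcrop 4−Outcrop 2: −116a − 182b = −168.
Solving gives a = 0.24612, b = 0.76621.
Gradient magnitude |∇z| = √(a² + b²) = √(0.06058 + 0.58707) = 0.80477.
True dip = arctan(0.80477) = 38.8°, dipping toward SSW (azimuth ≈ 198°).

38.8°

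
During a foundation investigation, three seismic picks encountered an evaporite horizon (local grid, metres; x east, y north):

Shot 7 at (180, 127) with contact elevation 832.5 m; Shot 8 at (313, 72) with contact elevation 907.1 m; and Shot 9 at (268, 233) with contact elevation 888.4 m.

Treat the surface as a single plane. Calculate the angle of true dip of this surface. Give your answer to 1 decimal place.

30.2°

Let the plane be z = a·x + b·y + c.
Shot 8−Shot 7: 133a − 55b = 74.6;  Shot 9−Shot 7: 88a + 106b = 55.9.
Solving gives a = 0.57990, b = 0.04593.
Gradient magnitude |∇z| = √(a² + b²) = √(0.33628 + 0.00211) = 0.58171.
True dip = arctan(0.58171) = 30.2°, dipping toward W (azimuth ≈ 265°).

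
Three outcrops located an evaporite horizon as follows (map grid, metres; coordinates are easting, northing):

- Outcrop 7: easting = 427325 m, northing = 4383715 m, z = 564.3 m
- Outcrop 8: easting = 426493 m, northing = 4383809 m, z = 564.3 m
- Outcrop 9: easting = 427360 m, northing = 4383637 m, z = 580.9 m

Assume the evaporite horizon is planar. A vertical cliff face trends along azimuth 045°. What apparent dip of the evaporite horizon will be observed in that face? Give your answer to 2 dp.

Let the plane be z = a·easting + b·northing + c.
Outcrop 8−Outcrop 7: −832a + 94b = 0;  Outcrop 9−Outcrop 7: 35a − 78b = 16.6.
Solving gives a = −0.02533, b = −0.22419.
Unit vector along 045° is (sin 45°, cos 45°) = (0.7071, 0.7071).
Slope in that direction = a·(0.7071) + b·(0.7071) = −0.17643.
Apparent dip = arctan|0.17643| = 10.01° (true dip is 12.7°, so apparent ≤ true as expected).

10.01°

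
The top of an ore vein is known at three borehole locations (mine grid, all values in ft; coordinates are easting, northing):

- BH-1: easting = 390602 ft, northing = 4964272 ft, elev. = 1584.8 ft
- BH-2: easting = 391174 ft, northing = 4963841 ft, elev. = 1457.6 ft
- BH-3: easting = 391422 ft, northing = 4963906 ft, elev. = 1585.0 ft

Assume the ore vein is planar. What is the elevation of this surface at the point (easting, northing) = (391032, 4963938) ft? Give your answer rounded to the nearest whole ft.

Let the plane be z = a·easting + b·northing + c.
BH-2−BH-1: 572a − 431b = −127.2;  BH-3−BH-1: 820a − 366b = 0.2.
Solving gives a = 0.32374573, b = 0.72478552.
Then c = 1584.8 − a·390602 − b·4964272 = −3722903.38.
At (391032, 4963938): z = 126594.9 + 3597790.4 − 3722903.38 = 1481.9 ft.

1482 ft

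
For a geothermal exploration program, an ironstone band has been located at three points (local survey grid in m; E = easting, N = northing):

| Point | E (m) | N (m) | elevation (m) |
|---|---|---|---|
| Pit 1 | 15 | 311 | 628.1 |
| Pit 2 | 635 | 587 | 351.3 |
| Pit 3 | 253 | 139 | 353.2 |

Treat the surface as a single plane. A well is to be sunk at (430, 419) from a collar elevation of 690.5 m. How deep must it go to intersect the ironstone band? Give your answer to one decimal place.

294.2 m

Two edge vectors: Pit 1→Pit 2 = (620, 276, -276.8), Pit 1→Pit 3 = (238, -172, -274.9).
Normal n = (Pit 1→Pit 2) × (Pit 1→Pit 3) = (-123482, 104559.6, -172328).
So ∂z/∂E = −n_x/n_z = −0.71655 and ∂z/∂N = −n_y/n_z = 0.60675.
Intercept c from Pit 1: 628.1 + 10.75 − 188.70 = 450.15.
At (430, 419): z_contact = −308.12 + 254.23 + 450.15 = 396.26 m.
Depth below ground = 690.5 − 396.26 = 294.2 m.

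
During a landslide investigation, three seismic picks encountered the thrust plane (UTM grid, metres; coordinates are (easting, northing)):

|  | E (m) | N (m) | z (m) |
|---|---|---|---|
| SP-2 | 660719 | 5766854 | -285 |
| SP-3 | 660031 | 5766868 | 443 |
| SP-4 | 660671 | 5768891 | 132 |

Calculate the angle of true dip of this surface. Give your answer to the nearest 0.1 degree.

Two edge vectors: SP-2→SP-3 = (-688, 14, 728), SP-2→SP-4 = (-48, 2037, 417).
Normal n = (SP-2→SP-3) × (SP-2→SP-4) = (-1477098, 251952, -1400784).
So ∂z/∂E = −n_x/n_z = −1.05448 and ∂z/∂N = −n_y/n_z = 0.17986.
Gradient magnitude |∇z| = √(a² + b²) = √(1.11193 + 0.03235) = 1.06971.
True dip = arctan(1.06971) = 46.9°, dipping toward E (azimuth ≈ 100°).

46.9°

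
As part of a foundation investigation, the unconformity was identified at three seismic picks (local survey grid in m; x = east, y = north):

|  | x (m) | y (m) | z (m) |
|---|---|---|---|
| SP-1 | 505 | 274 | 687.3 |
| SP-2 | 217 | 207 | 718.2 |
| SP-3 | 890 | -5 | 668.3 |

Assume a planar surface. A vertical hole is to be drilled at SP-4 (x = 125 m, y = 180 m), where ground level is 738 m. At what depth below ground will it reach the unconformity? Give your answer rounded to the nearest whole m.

Two edge vectors: SP-1→SP-2 = (-288, -67, 30.9), SP-1→SP-3 = (385, -279, -19).
Normal n = (SP-1→SP-2) × (SP-1→SP-3) = (9894.1, 6424.5, 106147).
So ∂z/∂x = −n_x/n_z = −0.09321 and ∂z/∂y = −n_y/n_z = −0.06052.
Intercept c from SP-1: 687.3 + 47.07 + 16.58 = 750.96.
At (125, 180): z_contact = −11.7 − 10.9 + 750.96 = 728.4 m.
Depth below ground = 738 − 728.4 = 10 m.

10 m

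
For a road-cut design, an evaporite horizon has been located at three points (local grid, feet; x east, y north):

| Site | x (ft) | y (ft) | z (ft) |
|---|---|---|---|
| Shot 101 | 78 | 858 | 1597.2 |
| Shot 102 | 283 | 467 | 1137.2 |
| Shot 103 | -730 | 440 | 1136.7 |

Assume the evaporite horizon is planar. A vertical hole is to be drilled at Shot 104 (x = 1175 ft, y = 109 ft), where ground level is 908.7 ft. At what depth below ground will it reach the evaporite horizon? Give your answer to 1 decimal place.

Two edge vectors: Shot 101→Shot 102 = (205, -391, -460), Shot 101→Shot 103 = (-808, -418, -460.5).
Normal n = (Shot 101→Shot 102) × (Shot 101→Shot 103) = (-12224.5, 466082.5, -401618).
So ∂z/∂x = −n_x/n_z = −0.030438 and ∂z/∂y = −n_y/n_z = 1.160512.
Intercept c from Shot 101: 1597.2 + 2.37 − 995.72 = 603.85.
At (1175, 109): z_contact = −35.76 + 126.50 + 603.85 = 694.59 ft.
Depth below ground = 908.7 − 694.59 = 214.1 ft.

214.1 ft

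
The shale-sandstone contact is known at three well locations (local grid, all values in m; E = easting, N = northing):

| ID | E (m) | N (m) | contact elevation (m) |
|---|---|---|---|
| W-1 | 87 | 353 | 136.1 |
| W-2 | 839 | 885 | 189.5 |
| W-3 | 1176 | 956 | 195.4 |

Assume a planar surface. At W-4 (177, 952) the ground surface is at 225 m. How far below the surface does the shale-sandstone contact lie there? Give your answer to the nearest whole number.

25 m

Two edge vectors: W-1→W-2 = (752, 532, 53.4), W-1→W-3 = (1089, 603, 59.3).
Normal n = (W-1→W-2) × (W-1→W-3) = (-652.6, 13559, -125892).
So ∂z/∂E = −n_x/n_z = −0.00518 and ∂z/∂N = −n_y/n_z = 0.10770.
Intercept c from W-1: 136.1 + 0.45 − 38.02 = 98.53.
At (177, 952): z_contact = −0.9 + 102.5 + 98.53 = 200.1 m.
Depth below ground = 225 − 200.1 = 25 m.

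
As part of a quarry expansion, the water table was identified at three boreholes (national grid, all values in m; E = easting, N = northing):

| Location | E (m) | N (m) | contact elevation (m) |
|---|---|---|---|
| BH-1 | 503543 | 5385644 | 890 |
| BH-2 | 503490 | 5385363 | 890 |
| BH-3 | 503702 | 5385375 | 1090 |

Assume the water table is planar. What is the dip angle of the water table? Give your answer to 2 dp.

44.14°

Two edge vectors: BH-1→BH-2 = (-53, -281, 0), BH-1→BH-3 = (159, -269, 200).
Normal n = (BH-1→BH-2) × (BH-1→BH-3) = (-56200, 10600, 58936).
So ∂z/∂E = −n_x/n_z = 0.95358 and ∂z/∂N = −n_y/n_z = −0.17986.
Gradient magnitude |∇z| = √(a² + b²) = √(0.90931 + 0.03235) = 0.97039.
True dip = arctan(0.97039) = 44.14°, dipping toward W (azimuth ≈ 281°).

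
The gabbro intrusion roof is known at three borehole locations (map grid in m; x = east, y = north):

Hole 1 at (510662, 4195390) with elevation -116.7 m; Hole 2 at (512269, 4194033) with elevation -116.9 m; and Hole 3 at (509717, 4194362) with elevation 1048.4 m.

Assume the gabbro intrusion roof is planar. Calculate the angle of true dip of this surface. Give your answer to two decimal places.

39.87°

Two edge vectors: Hole 1→Hole 2 = (1607, -1357, -0.2), Hole 1→Hole 3 = (-945, -1028, 1165.1).
Normal n = (Hole 1→Hole 2) × (Hole 1→Hole 3) = (-1581246.3, -1872126.7, -2934361).
So ∂z/∂x = −n_x/n_z = −0.53887 and ∂z/∂y = −n_y/n_z = −0.63800.
Gradient magnitude |∇z| = √(a² + b²) = √(0.29038 + 0.40705) = 0.83512.
True dip = arctan(0.83512) = 39.87°, dipping toward NE (azimuth ≈ 040°).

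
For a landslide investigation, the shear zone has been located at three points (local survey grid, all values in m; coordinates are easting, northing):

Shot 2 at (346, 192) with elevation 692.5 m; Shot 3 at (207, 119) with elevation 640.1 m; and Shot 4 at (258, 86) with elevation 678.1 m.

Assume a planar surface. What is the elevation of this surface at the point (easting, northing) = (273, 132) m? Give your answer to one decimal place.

Two edge vectors: Shot 2→Shot 3 = (-139, -73, -52.4), Shot 2→Shot 4 = (-88, -106, -14.4).
Normal n = (Shot 2→Shot 3) × (Shot 2→Shot 4) = (-4503.2, 2609.6, 8310).
So ∂z/∂easting = −n_x/n_z = 0.54190 and ∂z/∂northing = −n_y/n_z = −0.31403.
Intercept c from Shot 2: 692.5 − 187.50 + 60.29 = 565.30.
At (273, 132): z = 147.9 − 41.5 + 565.30 = 671.8 m.

671.8 m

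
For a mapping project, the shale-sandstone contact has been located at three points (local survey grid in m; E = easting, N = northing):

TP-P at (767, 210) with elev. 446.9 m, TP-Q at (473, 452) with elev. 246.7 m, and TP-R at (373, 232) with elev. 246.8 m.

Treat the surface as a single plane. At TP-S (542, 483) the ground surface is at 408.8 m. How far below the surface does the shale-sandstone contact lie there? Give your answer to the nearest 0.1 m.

Let the plane be z = a·E + b·N + c.
TP-Q−TP-P: −294a + 242b = −200.2;  TP-R−TP-P: −394a + 22b = −200.1.
Solving gives a = 0.49527, b = −0.22558.
Then c = 446.9 − a·767 − b·210 = 114.40.
At (542, 483): z_contact = 268.44 − 108.95 + 114.40 = 273.88 m.
Depth below ground = 408.8 − 273.88 = 134.9 m.

134.9 m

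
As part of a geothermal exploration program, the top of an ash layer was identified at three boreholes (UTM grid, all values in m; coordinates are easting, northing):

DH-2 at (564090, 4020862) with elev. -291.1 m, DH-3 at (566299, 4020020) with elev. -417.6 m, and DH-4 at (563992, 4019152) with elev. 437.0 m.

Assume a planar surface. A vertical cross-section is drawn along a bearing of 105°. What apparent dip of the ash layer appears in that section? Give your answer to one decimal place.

Let the plane be z = a·easting + b·northing + c.
DH-3−DH-2: 2209a − 842b = −126.5;  DH-4−DH-2: −98a − 1710b = 728.1.
Solving gives a = −0.21487, b = −0.41348.
Unit vector along 105° is (sin 105°, cos 105°) = (0.9659, -0.2588).
Slope in that direction = a·(0.9659) + b·(-0.2588) = −0.10053.
Apparent dip = arctan|0.10053| = 5.7° (true dip is 25.0°, so apparent ≤ true as expected).

5.7°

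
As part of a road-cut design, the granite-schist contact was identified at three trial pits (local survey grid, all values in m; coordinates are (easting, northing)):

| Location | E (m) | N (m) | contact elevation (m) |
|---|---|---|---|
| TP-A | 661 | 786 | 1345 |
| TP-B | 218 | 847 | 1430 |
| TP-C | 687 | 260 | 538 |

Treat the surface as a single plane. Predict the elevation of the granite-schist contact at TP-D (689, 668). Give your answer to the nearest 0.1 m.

1164.4 m

Two edge vectors: TP-A→TP-B = (-443, 61, 85), TP-A→TP-C = (26, -526, -807).
Normal n = (TP-A→TP-B) × (TP-A→TP-C) = (-4517, -355291, 231432).
So ∂z/∂E = −n_x/n_z = 0.01952 and ∂z/∂N = −n_y/n_z = 1.53519.
Intercept c from TP-A: 1345 − 12.90 − 1206.66 = 125.44.
At (689, 668): z = 13.4 + 1025.5 + 125.44 = 1164.4 m.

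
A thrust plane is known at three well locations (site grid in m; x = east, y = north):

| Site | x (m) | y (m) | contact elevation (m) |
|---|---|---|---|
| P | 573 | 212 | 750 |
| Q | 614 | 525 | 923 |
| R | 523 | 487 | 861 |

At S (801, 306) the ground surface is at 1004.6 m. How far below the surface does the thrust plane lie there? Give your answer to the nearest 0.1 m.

Let the plane be z = a·x + b·y + c.
Q−P: 41a + 313b = 173;  R−P: −50a + 275b = 111.
Solving gives a = 0.47658, b = 0.49029.
Then c = 750 − a·573 − b·212 = 372.98.
At (801, 306): z_contact = 381.74 + 150.03 + 372.98 = 904.75 m.
Depth below ground = 1004.6 − 904.75 = 99.9 m.

99.9 m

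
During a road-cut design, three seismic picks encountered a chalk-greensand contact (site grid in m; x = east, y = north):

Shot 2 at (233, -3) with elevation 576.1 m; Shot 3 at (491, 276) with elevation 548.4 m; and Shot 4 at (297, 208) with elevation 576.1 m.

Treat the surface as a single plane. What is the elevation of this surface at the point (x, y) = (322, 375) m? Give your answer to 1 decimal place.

Let the plane be z = a·x + b·y + c.
Shot 3−Shot 2: 258a + 279b = −27.7;  Shot 4−Shot 2: 64a + 211b = 0.
Solving gives a = −0.15977, b = 0.04846.
Then c = 576.1 − a·233 − b·-3 = 613.47.
At (322, 375): z = −51.4 + 18.2 + 613.47 = 580.2 m.

580.2 m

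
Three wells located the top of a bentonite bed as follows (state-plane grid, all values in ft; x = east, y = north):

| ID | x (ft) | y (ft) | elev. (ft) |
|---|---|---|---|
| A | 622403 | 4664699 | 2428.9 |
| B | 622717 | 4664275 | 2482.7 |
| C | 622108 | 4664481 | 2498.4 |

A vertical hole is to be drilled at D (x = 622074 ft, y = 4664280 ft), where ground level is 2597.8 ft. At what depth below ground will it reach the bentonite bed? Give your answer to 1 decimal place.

Two edge vectors: A→B = (314, -424, 53.8), A→C = (-295, -218, 69.5).
Normal n = (A→B) × (A→C) = (-17739.6, -37694, -193532).
So ∂z/∂x = −n_x/n_z = −0.091662361 and ∂z/∂y = −n_y/n_z = −0.194768824.
Intercept c from A: 2428.9 + 57050.93 + 908537.94 = 968017.77.
At (622074, 4664280): z_contact = −57020.77 − 908456.33 + 968017.77 = 2540.67 ft.
Depth below ground = 2597.8 − 2540.67 = 57.1 ft.

57.1 ft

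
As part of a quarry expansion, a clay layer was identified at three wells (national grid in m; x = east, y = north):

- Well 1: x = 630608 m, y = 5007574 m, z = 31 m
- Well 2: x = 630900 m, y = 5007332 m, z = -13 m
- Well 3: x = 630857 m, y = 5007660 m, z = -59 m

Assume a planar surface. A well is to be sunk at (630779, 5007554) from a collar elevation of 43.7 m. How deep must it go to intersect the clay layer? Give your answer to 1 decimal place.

Let the plane be z = a·x + b·y + c.
Well 2−Well 1: 292a − 242b = −44;  Well 3−Well 1: 249a + 86b = −90.
Solving gives a = −0.299449455, b = −0.179500996.
Then c = 31 − a·630608 − b·5007574 = 1087730.74.
At (630779, 5007554): z_contact = −188886.43 − 898860.93 + 1087730.74 = -16.62 m.
Depth below ground = 43.7 − (-16.62) = 60.3 m.

60.3 m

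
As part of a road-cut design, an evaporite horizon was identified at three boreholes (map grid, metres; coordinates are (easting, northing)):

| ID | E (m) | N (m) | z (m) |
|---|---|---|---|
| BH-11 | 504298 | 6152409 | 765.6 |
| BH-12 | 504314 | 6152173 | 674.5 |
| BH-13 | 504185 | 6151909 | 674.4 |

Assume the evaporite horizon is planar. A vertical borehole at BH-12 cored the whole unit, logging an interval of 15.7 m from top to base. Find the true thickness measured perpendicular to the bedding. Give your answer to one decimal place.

12.4 m

Let the plane be z = a·E + b·N + c.
BH-12−BH-11: 16a − 236b = −91.1;  BH-13−BH-11: −113a − 500b = −91.2.
Solving gives a = −0.69305, b = 0.33903.
|∇z| = √(a²+b²) = 0.77153, so dip δ = arctan(0.77153) = 37.65°.
True thickness = vertical thickness × cos δ = 15.7 × cos 37.65° = 12.4 m.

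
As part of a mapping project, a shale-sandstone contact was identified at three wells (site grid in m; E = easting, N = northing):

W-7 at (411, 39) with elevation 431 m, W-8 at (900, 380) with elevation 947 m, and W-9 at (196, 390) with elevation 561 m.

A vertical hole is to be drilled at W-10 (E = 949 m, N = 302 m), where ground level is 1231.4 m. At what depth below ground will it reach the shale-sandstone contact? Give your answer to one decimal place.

Let the plane be z = a·E + b·N + c.
W-8−W-7: 489a + 341b = 516;  W-9−W-7: −215a + 351b = 130.
Solving gives a = 0.55842, b = 0.71242.
Then c = 431 − a·411 − b·39 = 173.71.
At (949, 302): z_contact = 529.94 + 215.15 + 173.71 = 918.79 m.
Depth below ground = 1231.4 − 918.79 = 312.6 m.

312.6 m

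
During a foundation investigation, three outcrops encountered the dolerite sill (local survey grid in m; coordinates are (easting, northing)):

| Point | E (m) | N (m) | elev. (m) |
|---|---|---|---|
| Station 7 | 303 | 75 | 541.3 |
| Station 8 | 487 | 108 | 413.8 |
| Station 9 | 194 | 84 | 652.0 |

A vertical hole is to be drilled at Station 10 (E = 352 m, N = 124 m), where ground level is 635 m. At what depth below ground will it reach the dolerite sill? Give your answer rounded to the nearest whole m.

78 m

Two edge vectors: Station 7→Station 8 = (184, 33, -127.5), Station 7→Station 9 = (-109, 9, 110.7).
Normal n = (Station 7→Station 8) × (Station 7→Station 9) = (4800.6, -6471.3, 5253).
So ∂z/∂E = −n_x/n_z = −0.91388 and ∂z/∂N = −n_y/n_z = 1.23192.
Intercept c from Station 7: 541.3 + 276.90 − 92.39 = 725.81.
At (352, 124): z_contact = −321.7 + 152.8 + 725.81 = 556.9 m.
Depth below ground = 635 − 556.9 = 78 m.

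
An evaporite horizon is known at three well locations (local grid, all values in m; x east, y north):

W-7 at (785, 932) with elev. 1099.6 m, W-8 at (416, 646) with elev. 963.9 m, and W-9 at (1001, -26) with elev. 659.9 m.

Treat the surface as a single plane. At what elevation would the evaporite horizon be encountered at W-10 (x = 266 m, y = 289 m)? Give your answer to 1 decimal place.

Let the plane be z = a·x + b·y + c.
W-8−W-7: −369a − 286b = −135.7;  W-9−W-7: 216a − 958b = −439.7.
Solving gives a = 0.010225, b = 0.461283.
Then c = 1099.6 − a·785 − b·932 = 661.66.
At (266, 289): z = 2.7 + 133.3 + 661.66 = 797.7 m.

797.7 m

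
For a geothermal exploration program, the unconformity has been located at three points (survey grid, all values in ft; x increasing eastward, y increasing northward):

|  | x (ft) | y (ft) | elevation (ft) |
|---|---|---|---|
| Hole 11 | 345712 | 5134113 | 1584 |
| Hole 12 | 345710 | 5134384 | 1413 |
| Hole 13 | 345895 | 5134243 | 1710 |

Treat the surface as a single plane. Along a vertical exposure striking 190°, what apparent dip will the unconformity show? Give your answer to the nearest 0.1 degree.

22.6°

Two edge vectors: Hole 11→Hole 12 = (-2, 271, -171), Hole 11→Hole 13 = (183, 130, 126).
Normal n = (Hole 11→Hole 12) × (Hole 11→Hole 13) = (56376, -31041, -49853).
So ∂z/∂x = −n_x/n_z = 1.13084 and ∂z/∂y = −n_y/n_z = −0.62265.
Unit vector along 190° is (sin 190°, cos 190°) = (-0.1736, -0.9848).
Slope in that direction = a·(-0.1736) + b·(-0.9848) = 0.41682.
Apparent dip = arctan|0.41682| = 22.6° (true dip is 52.2°, so apparent ≤ true as expected).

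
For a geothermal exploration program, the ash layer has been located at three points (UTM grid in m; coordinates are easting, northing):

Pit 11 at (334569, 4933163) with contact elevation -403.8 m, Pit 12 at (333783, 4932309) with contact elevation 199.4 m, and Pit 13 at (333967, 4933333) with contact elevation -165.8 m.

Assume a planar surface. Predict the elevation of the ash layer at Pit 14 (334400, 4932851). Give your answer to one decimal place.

-239.2 m

Let the plane be z = a·easting + b·northing + c.
Pit 12−Pit 11: −786a − 854b = 603.2;  Pit 13−Pit 11: −602a + 170b = 238.
Solving gives a = −0.472105575, b = −0.271809154.
Then c = -403.8 − a·334569 − b·4933163 = 1498426.95.
At (334400, 4932851): z = −157872.1 − 1340794.1 + 1498426.95 = -239.2 m.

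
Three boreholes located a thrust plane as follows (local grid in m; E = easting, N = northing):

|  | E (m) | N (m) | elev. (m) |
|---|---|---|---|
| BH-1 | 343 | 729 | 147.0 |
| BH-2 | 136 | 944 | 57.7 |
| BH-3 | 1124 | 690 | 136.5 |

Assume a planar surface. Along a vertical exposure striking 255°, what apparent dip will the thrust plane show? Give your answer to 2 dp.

8.59°

Let the plane be z = a·E + b·N + c.
BH-2−BH-1: −207a + 215b = −89.3;  BH-3−BH-1: 781a − 39b = −10.5.
Solving gives a = −0.03591, b = −0.44992.
Unit vector along 255° is (sin 255°, cos 255°) = (-0.9659, -0.2588).
Slope in that direction = a·(-0.9659) + b·(-0.2588) = 0.15114.
Apparent dip = arctan|0.15114| = 8.59° (true dip is 24.3°, so apparent ≤ true as expected).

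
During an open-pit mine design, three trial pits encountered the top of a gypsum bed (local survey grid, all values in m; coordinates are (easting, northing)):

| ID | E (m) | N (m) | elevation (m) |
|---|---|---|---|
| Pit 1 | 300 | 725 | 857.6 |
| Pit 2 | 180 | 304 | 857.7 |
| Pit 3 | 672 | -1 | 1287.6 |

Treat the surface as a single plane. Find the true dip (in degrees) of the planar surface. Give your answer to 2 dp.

Two edge vectors: Pit 1→Pit 2 = (-120, -421, 0.1), Pit 1→Pit 3 = (372, -726, 430).
Normal n = (Pit 1→Pit 2) × (Pit 1→Pit 3) = (-180957.4, 51637.2, 243732).
So ∂z/∂E = −n_x/n_z = 0.74244 and ∂z/∂N = −n_y/n_z = −0.21186.
Gradient magnitude |∇z| = √(a² + b²) = √(0.55122 + 0.04488) = 0.77208.
True dip = arctan(0.77208) = 37.67°, dipping toward WNW (azimuth ≈ 286°).

37.67°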